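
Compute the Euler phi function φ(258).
84

258 = 2 × 3 × 43
φ(n) = n × ∏(1 - 1/p) for each prime p dividing n
φ(258) = 258 × (1 - 1/2) × (1 - 1/3) × (1 - 1/43) = 84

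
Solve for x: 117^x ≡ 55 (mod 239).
78

Baby-step giant-step with step n = ⌈√239⌉ = 16.
Baby steps 117^j mod 239 (j:value) for j=0..15: 0:1, 1:117, 2:66, 3:74, 4:54, 5:104, 6:218, 7:172, 8:48, 9:119, 10:61, 11:206, 12:202, 13:212, 14:187, 15:130.
Giant-step multiplier: 117^(-16) ≡ 117^(238-16) = 117^222 ≡ 25 (mod 239).
Giant steps γ_i = 55·25^i mod 239: γ_0=55, γ_1=180, γ_2=198, γ_3=170, γ_4=187 (in table at j=14).
x = i·n + j = 4·16 + 14 = 78.
Check: 117^78 ≡ 55 (mod 239).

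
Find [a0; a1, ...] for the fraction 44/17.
[2; 1, 1, 2, 3]

Euclidean algorithm steps:
44 = 2 × 17 + 10
17 = 1 × 10 + 7
10 = 1 × 7 + 3
7 = 2 × 3 + 1
3 = 3 × 1 + 0
Continued fraction: [2; 1, 1, 2, 3]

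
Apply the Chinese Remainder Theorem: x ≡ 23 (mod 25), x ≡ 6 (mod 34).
448

Using Chinese Remainder Theorem:
M = 25 × 34 = 850
M1 = 34, M2 = 25
y1 = 34^(-1) mod 25 = 14
y2 = 25^(-1) mod 34 = 15
x = (23×34×14 + 6×25×15) mod 850 = 448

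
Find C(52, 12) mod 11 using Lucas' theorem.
10

Using Lucas' theorem:
Write n=52 and k=12 in base 11:
n in base 11: [4, 8]
k in base 11: [1, 1]
C(52,12) mod 11 = ∏ C(n_i, k_i) mod 11
Digit binomials (mod 11): C(4,1) = 4; C(8,1) = 8
Product: 4 × 8 = 32 ≡ 10 (mod 11)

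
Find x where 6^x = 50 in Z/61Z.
15

Baby-step giant-step with step n = ⌈√61⌉ = 8.
Baby steps 6^j mod 61 (j:value) for j=0..7: 0:1, 1:6, 2:36, 3:33, 4:15, 5:29, 6:52, 7:7.
Giant-step multiplier: 6^(-8) ≡ 6^(60-8) = 6^52 ≡ 16 (mod 61).
Giant steps γ_i = 50·16^i mod 61: γ_0=50, γ_1=7 (in table at j=7).
x = i·n + j = 1·8 + 7 = 15.
Check: 6^15 ≡ 50 (mod 61).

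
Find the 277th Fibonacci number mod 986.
89

Matrix identity: Q^n = [[F_(n+1), F_n], [F_n, F_(n-1)]] with Q = [[1,1],[1,0]].
n = 277 = 100010101₂. Square-and-multiply, entries mod 986:
Q^1 = [[1,1],[1,0]]
Q^2 = (Q^1)² = [[2,1],[1,1]]
Q^4 = (Q^2)² = [[5,3],[3,2]]
Q^8 = (Q^4)² = [[34,21],[21,13]]
Q^17 = (Q^8)²·Q = [[612,611],[611,1]]
Q^34 = (Q^17)² = [[477,849],[849,614]]
Q^69 = (Q^34)²·Q = [[203,784],[784,405]]
Q^138 = (Q^69)² = [[175,434],[434,727]]
Q^277 = (Q^138)²·Q = [[115,89],[89,26]]
F_277 mod 986 = Q^277[0][1] = 89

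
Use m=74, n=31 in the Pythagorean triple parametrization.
(4515, 4588, 6437)

Euclid's formula: a = m² - n², b = 2mn, c = m² + n²
m = 74, n = 31
a = 74² - 31² = 5476 - 961 = 4515
b = 2 × 74 × 31 = 4588
c = 74² + 31² = 5476 + 961 = 6437
Verification: 4515² + 4588² = 20385225 + 21049744 = 41434969 = 6437² ✓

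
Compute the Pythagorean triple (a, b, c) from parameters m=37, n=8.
(1305, 592, 1433)

Euclid's formula: a = m² - n², b = 2mn, c = m² + n²
m = 37, n = 8
a = 37² - 8² = 1369 - 64 = 1305
b = 2 × 37 × 8 = 592
c = 37² + 8² = 1369 + 64 = 1433
Verification: 1305² + 592² = 1703025 + 350464 = 2053489 = 1433² ✓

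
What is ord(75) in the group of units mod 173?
172

173 is prime, so ord(75) divides φ(173) = 172.
Divisors of 172: 1, 2, 4, 43, 86, 172.
Repeated squaring: 75^1 ≡ 75, 75^2 ≡ 89, 75^4 ≡ 136, 75^8 ≡ 158, 75^16 ≡ 52, 75^32 ≡ 109, 75^64 ≡ 117, 75^128 ≡ 22 (mod 173).
Test 75^d mod 173 for each divisor d in increasing order:
75^1 ≡ 75
75^2 ≡ 89
75^4 ≡ 136
75^43 = 75^32·75^8·75^2·75^1 ≡ 80
75^86 = 75^64·75^16·75^4·75^2 ≡ 172
75^172 = 75^128·75^32·75^8·75^4 ≡ 1  ← first divisor giving 1
The order is 172.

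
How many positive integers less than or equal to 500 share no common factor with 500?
200

500 = 2^2 × 5^3
φ(n) = n × ∏(1 - 1/p) for each prime p dividing n
φ(500) = 500 × (1 - 1/2) × (1 - 1/5) = 200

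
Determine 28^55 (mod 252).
28

Repeated squaring. Binary of 55 = 110111.
28^1 ≡ 28 (mod 252); 28^2 ≡ 28 (mod 252); 28^4 ≡ 28 (mod 252); 28^8 ≡ 28 (mod 252); 28^16 ≡ 28 (mod 252); 28^32 ≡ 28 (mod 252)
28^55 = 28^1 × 28^2 × 28^4 × 28^16 × 28^32 ≡ 28 (mod 252)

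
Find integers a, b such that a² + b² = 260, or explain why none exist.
2² + 16² (a=2, b=16)

Factorization: 260 = 2^2 × 5 × 13
By Fermat: n is sum of two squares iff every prime p ≡ 3 (mod 4) appears to even power.
All primes ≡ 3 (mod 4) appear to even power.
Search a = 0, 1, 2, … for 260 - a² a perfect square: first hit at a = 2: 260 - 4 = 256 = 16².
260 = 2² + 16² = 4 + 256 ✓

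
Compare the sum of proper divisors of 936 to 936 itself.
abundant

Proper divisors of 936: sum = 1 + 2 + 3 + 4 + 6 + 8 + 9 + 12 + ... + 156 + 234 + 312 + 468 (23 divisors) = 1794
Since 1794 > 936, 936 is abundant.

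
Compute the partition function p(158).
88751778802

p(n) counts ways to write n as a sum of positive integers (order ignored).
Euler's pentagonal recurrence: p(k) = p(k-1) + p(k-2) - p(k-5) - p(k-7) + p(k-12) + p(k-15) - ... (offsets j(3j∓1)/2, signs ++--, p(0)=1, p(<0)=0).
DP table for k = 0..157: p(0)=1, p(1)=1, p(2)=2, p(3)=3, p(4)=5, p(5)=7, p(6)=11, p(7)=15, p(8)=22, p(9)=30, p(10)=42, p(11)=56, p(12)=77, p(13)=101, p(14)=135, p(15)=176, p(16)=231, p(17)=297, p(18)=385, p(19)=490, p(20)=627, p(21)=792, p(22)=1002, p(23)=1255, p(24)=1575, p(25)=1958, p(26)=2436, p(27)=3010, p(28)=3718, p(29)=4565, p(30)=5604, p(31)=6842, p(32)=8349, p(33)=10143, p(34)=12310, p(35)=14883, p(36)=17977, p(37)=21637, p(38)=26015, p(39)=31185, p(40)=37338, p(41)=44583, p(42)=53174, p(43)=63261, p(44)=75175, p(45)=89134, p(46)=105558, p(47)=124754, p(48)=147273, p(49)=173525, p(50)=204226, p(51)=239943, p(52)=281589, p(53)=329931, p(54)=386155, p(55)=451276, p(56)=526823, p(57)=614154, p(58)=715220, p(59)=831820, p(60)=966467, p(61)=1121505, p(62)=1300156, p(63)=1505499, p(64)=1741630, p(65)=2012558, p(66)=2323520, p(67)=2679689, p(68)=3087735, p(69)=3554345, p(70)=4087968, p(71)=4697205, p(72)=5392783, p(73)=6185689, p(74)=7089500, p(75)=8118264, p(76)=9289091, p(77)=10619863, p(78)=12132164, p(79)=13848650, p(80)=15796476, p(81)=18004327, p(82)=20506255, p(83)=23338469, p(84)=26543660, p(85)=30167357, p(86)=34262962, p(87)=38887673, p(88)=44108109, p(89)=49995925, p(90)=56634173, p(91)=64112359, p(92)=72533807, p(93)=82010177, p(94)=92669720, p(95)=104651419, p(96)=118114304, p(97)=133230930, p(98)=150198136, p(99)=169229875, p(100)=190569292, p(101)=214481126, p(102)=241265379, p(103)=271248950, p(104)=304801365, p(105)=342325709, p(106)=384276336, p(107)=431149389, p(108)=483502844, p(109)=541946240, p(110)=607163746, p(111)=679903203, p(112)=761002156, p(113)=851376628, p(114)=952050665, p(115)=1064144451, p(116)=1188908248, p(117)=1327710076, p(118)=1482074143, p(119)=1653668665, p(120)=1844349560, p(121)=2056148051, p(122)=2291320912, p(123)=2552338241, p(124)=2841940500, p(125)=3163127352, p(126)=3519222692, p(127)=3913864295, p(128)=4351078600, p(129)=4835271870, p(130)=5371315400, p(131)=5964539504, p(132)=6620830889, p(133)=7346629512, p(134)=8149040695, p(135)=9035836076, p(136)=10015581680, p(137)=11097645016, p(138)=12292341831, p(139)=13610949895, p(140)=15065878135, p(141)=16670689208, p(142)=18440293320, p(143)=20390982757, p(144)=22540654445, p(145)=24908858009, p(146)=27517052599, p(147)=30388671978, p(148)=33549419497, p(149)=37027355200, p(150)=40853235313, p(151)=45060624582, p(152)=49686288421, p(153)=54770336324, p(154)=60356673280, p(155)=66493182097, p(156)=73232243759, p(157)=80630964769.
Final step: p(158) = p(157) + p(156) - p(153) - p(151) + p(146) + p(143) - p(136) - p(132) + p(123) + p(118) - p(107) - p(101) + p(88) + p(81) - p(66) - p(58) + p(41) + p(32) - p(13) - p(3)
= 80630964769 + 73232243759 - 54770336324 - 45060624582 + 27517052599 + 20390982757 - 10015581680 - 6620830889 + 2552338241 + 1482074143 - 431149389 - 214481126 + 44108109 + 18004327 - 2323520 - 715220 + 44583 + 8349 - 101 - 3
= 88751778802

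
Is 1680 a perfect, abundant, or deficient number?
abundant

Proper divisors of 1680: sum = 1 + 2 + 3 + 4 + 5 + 6 + 7 + 8 + ... + 336 + 420 + 560 + 840 (39 divisors) = 4272
Since 4272 > 1680, 1680 is abundant.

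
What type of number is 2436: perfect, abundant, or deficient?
abundant

Proper divisors of 2436: sum = 1 + 2 + 3 + 4 + 6 + 7 + 12 + 14 + ... + 406 + 609 + 812 + 1218 (23 divisors) = 4284
Since 4284 > 2436, 2436 is abundant.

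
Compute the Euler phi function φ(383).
382

383 = 383
φ(n) = n × ∏(1 - 1/p) for each prime p dividing n
φ(383) = 383 × (1 - 1/383) = 382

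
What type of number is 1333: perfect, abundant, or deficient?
deficient

Proper divisors of 1333: sum = 1 + 31 + 43 = 75
Since 75 < 1333, 1333 is deficient.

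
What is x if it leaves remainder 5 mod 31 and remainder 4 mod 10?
284

Using Chinese Remainder Theorem:
M = 31 × 10 = 310
M1 = 10, M2 = 31
y1 = 10^(-1) mod 31 = 28
y2 = 31^(-1) mod 10 = 1
x = (5×10×28 + 4×31×1) mod 310 = 284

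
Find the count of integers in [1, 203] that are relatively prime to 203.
168

203 = 7 × 29
φ(n) = n × ∏(1 - 1/p) for each prime p dividing n
φ(203) = 203 × (1 - 1/7) × (1 - 1/29) = 168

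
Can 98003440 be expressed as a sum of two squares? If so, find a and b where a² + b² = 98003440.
Not possible

Factorization: 98003440 = 2^4 × 5 × 107^3
By Fermat: n is sum of two squares iff every prime p ≡ 3 (mod 4) appears to even power.
Prime(s) ≡ 3 (mod 4) with odd exponent: [(107, 3)]
Therefore 98003440 cannot be expressed as a² + b².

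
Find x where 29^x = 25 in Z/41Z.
12

Baby-step giant-step with step n = ⌈√41⌉ = 7.
Baby steps 29^j mod 41 (j:value) for j=0..6: 0:1, 1:29, 2:21, 3:35, 4:31, 5:38, 6:36.
Giant-step multiplier: 29^(-7) ≡ 29^(40-7) = 29^33 ≡ 13 (mod 41).
Giant steps γ_i = 25·13^i mod 41: γ_0=25, γ_1=38 (in table at j=5).
x = i·n + j = 1·7 + 5 = 12.
Check: 29^12 ≡ 25 (mod 41).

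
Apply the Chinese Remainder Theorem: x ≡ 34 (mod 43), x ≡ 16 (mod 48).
1840

Using Chinese Remainder Theorem:
M = 43 × 48 = 2064
M1 = 48, M2 = 43
y1 = 48^(-1) mod 43 = 26
y2 = 43^(-1) mod 48 = 19
x = (34×48×26 + 16×43×19) mod 2064 = 1840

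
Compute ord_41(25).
10

41 is prime, so ord(25) divides φ(41) = 40.
Divisors of 40: 1, 2, 4, 5, 8, 10, 20, 40.
Repeated squaring: 25^1 ≡ 25, 25^2 ≡ 10, 25^4 ≡ 18, 25^8 ≡ 37, 25^16 ≡ 16, 25^32 ≡ 10 (mod 41).
Test 25^d mod 41 for each divisor d in increasing order:
25^1 ≡ 25
25^2 ≡ 10
25^4 ≡ 18
25^5 = 25^4·25^1 ≡ 40
25^8 ≡ 37
25^10 = 25^8·25^2 ≡ 1  ← first divisor giving 1
The order is 10.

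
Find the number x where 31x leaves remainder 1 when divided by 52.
47

gcd(31, 52) = 1, so the inverse exists.
Extended Euclidean algorithm on (52, 31):
52 = 1 × 31 + 21  ⟹  21 = (1)·52 + (-1)·31
31 = 1 × 21 + 10  ⟹  10 = (-1)·52 + (2)·31
21 = 2 × 10 + 1  ⟹  1 = (3)·52 + (-5)·31
So (-5)·31 ≡ 1 (mod 52), i.e. 31^(-1) ≡ -5 ≡ 47 (mod 52).
Check: 31 × 47 = 1457 ≡ 1 (mod 52)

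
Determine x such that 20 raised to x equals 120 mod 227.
22

Baby-step giant-step with step n = ⌈√227⌉ = 16.
Baby steps 20^j mod 227 (j:value) for j=0..15: 0:1, 1:20, 2:173, 3:55, 4:192, 5:208, 6:74, 7:118, 8:90, 9:211, 10:134, 11:183, 12:28, 13:106, 14:77, 15:178.
Giant-step multiplier: 20^(-16) ≡ 20^(226-16) = 20^210 ≡ 186 (mod 227).
Giant steps γ_i = 120·186^i mod 227: γ_0=120, γ_1=74 (in table at j=6).
x = i·n + j = 1·16 + 6 = 22.
Check: 20^22 ≡ 120 (mod 227).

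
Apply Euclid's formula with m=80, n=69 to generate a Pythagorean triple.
(1639, 11040, 11161)

Euclid's formula: a = m² - n², b = 2mn, c = m² + n²
m = 80, n = 69
a = 80² - 69² = 6400 - 4761 = 1639
b = 2 × 80 × 69 = 11040
c = 80² + 69² = 6400 + 4761 = 11161
Verification: 1639² + 11040² = 2686321 + 121881600 = 124567921 = 11161² ✓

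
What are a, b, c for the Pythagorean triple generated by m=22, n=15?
(259, 660, 709)

Euclid's formula: a = m² - n², b = 2mn, c = m² + n²
m = 22, n = 15
a = 22² - 15² = 484 - 225 = 259
b = 2 × 22 × 15 = 660
c = 22² + 15² = 484 + 225 = 709
Verification: 259² + 660² = 67081 + 435600 = 502681 = 709² ✓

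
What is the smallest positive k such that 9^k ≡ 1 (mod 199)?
99

199 is prime, so ord(9) divides φ(199) = 198.
Divisors of 198: 1, 2, 3, 6, 9, 11, 18, 22, 33, 66, 99, 198.
Repeated squaring: 9^1 ≡ 9, 9^2 ≡ 81, 9^4 ≡ 193, 9^8 ≡ 36, 9^16 ≡ 102, 9^32 ≡ 56, 9^64 ≡ 151, 9^128 ≡ 115 (mod 199).
Test 9^d mod 199 for each divisor d in increasing order:
9^1 ≡ 9
9^2 ≡ 81
9^3 = 9^2·9^1 ≡ 132
9^6 = 9^4·9^2 ≡ 111
9^9 = 9^8·9^1 ≡ 125
9^11 = 9^8·9^2·9^1 ≡ 175
9^18 = 9^16·9^2 ≡ 103
9^22 = 9^16·9^4·9^2 ≡ 178
9^33 = 9^32·9^1 ≡ 106
9^66 = 9^64·9^2 ≡ 92
9^99 = 9^64·9^32·9^2·9^1 ≡ 1  ← first divisor giving 1
The order is 99.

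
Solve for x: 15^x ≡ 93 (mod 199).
165

Baby-step giant-step with step n = ⌈√199⌉ = 15.
Baby steps 15^j mod 199 (j:value) for j=0..14: 0:1, 1:15, 2:26, 3:191, 4:79, 5:190, 6:64, 7:164, 8:72, 9:85, 10:81, 11:21, 12:116, 13:148, 14:31.
Giant-step multiplier: 15^(-15) ≡ 15^(198-15) = 15^183 ≡ 101 (mod 199).
Giant steps γ_i = 93·101^i mod 199: γ_0=93, γ_1=40, γ_2=60, γ_3=90, γ_4=135, γ_5=103, γ_6=55, γ_7=182, γ_8=74, γ_9=111, γ_10=67, γ_11=1 (in table at j=0).
x = i·n + j = 11·15 + 0 = 165.
Check: 15^165 ≡ 93 (mod 199).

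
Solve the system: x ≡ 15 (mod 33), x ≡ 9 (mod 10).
279

Using Chinese Remainder Theorem:
M = 33 × 10 = 330
M1 = 10, M2 = 33
y1 = 10^(-1) mod 33 = 10
y2 = 33^(-1) mod 10 = 7
x = (15×10×10 + 9×33×7) mod 330 = 279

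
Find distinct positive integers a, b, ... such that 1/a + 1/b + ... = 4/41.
1/11 + 1/151 + 1/34051 + 1/2318907151

Greedy algorithm:
4/41: ceiling(41/4) = 11, use 1/11
3/451: ceiling(451/3) = 151, use 1/151
2/68101: ceiling(68101/2) = 34051, use 1/34051
1/2318907151: ceiling(2318907151/1) = 2318907151, use 1/2318907151
Result: 4/41 = 1/11 + 1/151 + 1/34051 + 1/2318907151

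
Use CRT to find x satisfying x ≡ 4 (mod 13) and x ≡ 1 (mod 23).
277

Using Chinese Remainder Theorem:
M = 13 × 23 = 299
M1 = 23, M2 = 13
y1 = 23^(-1) mod 13 = 4
y2 = 13^(-1) mod 23 = 16
x = (4×23×4 + 1×13×16) mod 299 = 277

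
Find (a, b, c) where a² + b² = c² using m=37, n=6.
(1333, 444, 1405)

Euclid's formula: a = m² - n², b = 2mn, c = m² + n²
m = 37, n = 6
a = 37² - 6² = 1369 - 36 = 1333
b = 2 × 37 × 6 = 444
c = 37² + 6² = 1369 + 36 = 1405
Verification: 1333² + 444² = 1776889 + 197136 = 1974025 = 1405² ✓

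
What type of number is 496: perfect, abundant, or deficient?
perfect

Proper divisors of 496: sum = 1 + 2 + 4 + 8 + 16 + 31 + 62 + 124 + 248 = 496
Since 496 = 496, 496 is perfect.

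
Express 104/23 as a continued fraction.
[4; 1, 1, 11]

Euclidean algorithm steps:
104 = 4 × 23 + 12
23 = 1 × 12 + 11
12 = 1 × 11 + 1
11 = 11 × 1 + 0
Continued fraction: [4; 1, 1, 11]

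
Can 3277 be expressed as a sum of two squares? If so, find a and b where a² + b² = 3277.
19² + 54² (a=19, b=54)

Factorization: 3277 = 29 × 113
By Fermat: n is sum of two squares iff every prime p ≡ 3 (mod 4) appears to even power.
All primes ≡ 3 (mod 4) appear to even power.
Search a = 0, 1, 2, … for 3277 - a² a perfect square: first hit at a = 19: 3277 - 361 = 2916 = 54².
3277 = 19² + 54² = 361 + 2916 ✓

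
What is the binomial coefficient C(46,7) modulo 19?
8

Using Lucas' theorem:
Write n=46 and k=7 in base 19:
n in base 19: [2, 8]
k in base 19: [0, 7]
C(46,7) mod 19 = ∏ C(n_i, k_i) mod 19
Digit binomials (mod 19): C(2,0) = 1; C(8,7) = 8
Product: 1 × 8 = 8 ≡ 8 (mod 19)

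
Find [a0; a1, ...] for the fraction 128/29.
[4; 2, 2, 2, 2]

Euclidean algorithm steps:
128 = 4 × 29 + 12
29 = 2 × 12 + 5
12 = 2 × 5 + 2
5 = 2 × 2 + 1
2 = 2 × 1 + 0
Continued fraction: [4; 2, 2, 2, 2]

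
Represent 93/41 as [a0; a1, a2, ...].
[2; 3, 1, 2, 1, 2]

Euclidean algorithm steps:
93 = 2 × 41 + 11
41 = 3 × 11 + 8
11 = 1 × 8 + 3
8 = 2 × 3 + 2
3 = 1 × 2 + 1
2 = 2 × 1 + 0
Continued fraction: [2; 3, 1, 2, 1, 2]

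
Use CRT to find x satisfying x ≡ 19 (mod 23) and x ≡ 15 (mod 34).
525

Using Chinese Remainder Theorem:
M = 23 × 34 = 782
M1 = 34, M2 = 23
y1 = 34^(-1) mod 23 = 21
y2 = 23^(-1) mod 34 = 3
x = (19×34×21 + 15×23×3) mod 782 = 525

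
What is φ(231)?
120

231 = 3 × 7 × 11
φ(n) = n × ∏(1 - 1/p) for each prime p dividing n
φ(231) = 231 × (1 - 1/3) × (1 - 1/7) × (1 - 1/11) = 120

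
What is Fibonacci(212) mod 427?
304

Matrix identity: Q^n = [[F_(n+1), F_n], [F_n, F_(n-1)]] with Q = [[1,1],[1,0]].
n = 212 = 11010100₂. Square-and-multiply, entries mod 427:
Q^1 = [[1,1],[1,0]]
Q^3 = (Q^1)²·Q = [[3,2],[2,1]]
Q^6 = (Q^3)² = [[13,8],[8,5]]
Q^13 = (Q^6)²·Q = [[377,233],[233,144]]
Q^26 = (Q^13)² = [[425,125],[125,300]]
Q^53 = (Q^26)²·Q = [[358,257],[257,101]]
Q^106 = (Q^53)² = [[355,111],[111,244]]
Q^212 = (Q^106)² = [[425,304],[304,121]]
F_212 mod 427 = Q^212[0][1] = 304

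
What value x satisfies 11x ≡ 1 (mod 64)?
35

gcd(11, 64) = 1, so the inverse exists.
Extended Euclidean algorithm on (64, 11):
64 = 5 × 11 + 9  ⟹  9 = (1)·64 + (-5)·11
11 = 1 × 9 + 2  ⟹  2 = (-1)·64 + (6)·11
9 = 4 × 2 + 1  ⟹  1 = (5)·64 + (-29)·11
So (-29)·11 ≡ 1 (mod 64), i.e. 11^(-1) ≡ -29 ≡ 35 (mod 64).
Check: 11 × 35 = 385 ≡ 1 (mod 64)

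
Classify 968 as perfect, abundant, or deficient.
abundant

Proper divisors of 968: sum = 1 + 2 + 4 + 8 + 11 + 22 + 44 + 88 + 121 + 242 + 484 = 1027
Since 1027 > 968, 968 is abundant.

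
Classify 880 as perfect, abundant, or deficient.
abundant

Proper divisors of 880: sum = 1 + 2 + 4 + 5 + 8 + 10 + 11 + 16 + ... + 110 + 176 + 220 + 440 (19 divisors) = 1352
Since 1352 > 880, 880 is abundant.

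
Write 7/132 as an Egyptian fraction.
1/19 + 1/2508

Greedy algorithm:
7/132: ceiling(132/7) = 19, use 1/19
1/2508: ceiling(2508/1) = 2508, use 1/2508
Result: 7/132 = 1/19 + 1/2508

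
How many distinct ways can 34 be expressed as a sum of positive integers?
12310

p(n) counts ways to write n as a sum of positive integers (order ignored).
Euler's pentagonal recurrence: p(k) = p(k-1) + p(k-2) - p(k-5) - p(k-7) + p(k-12) + p(k-15) - ... (offsets j(3j∓1)/2, signs ++--, p(0)=1, p(<0)=0).
DP table for k = 0..33: p(0)=1, p(1)=1, p(2)=2, p(3)=3, p(4)=5, p(5)=7, p(6)=11, p(7)=15, p(8)=22, p(9)=30, p(10)=42, p(11)=56, p(12)=77, p(13)=101, p(14)=135, p(15)=176, p(16)=231, p(17)=297, p(18)=385, p(19)=490, p(20)=627, p(21)=792, p(22)=1002, p(23)=1255, p(24)=1575, p(25)=1958, p(26)=2436, p(27)=3010, p(28)=3718, p(29)=4565, p(30)=5604, p(31)=6842, p(32)=8349, p(33)=10143.
Final step: p(34) = p(33) + p(32) - p(29) - p(27) + p(22) + p(19) - p(12) - p(8)
= 10143 + 8349 - 4565 - 3010 + 1002 + 490 - 77 - 22
= 12310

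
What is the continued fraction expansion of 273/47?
[5; 1, 4, 4, 2]

Euclidean algorithm steps:
273 = 5 × 47 + 38
47 = 1 × 38 + 9
38 = 4 × 9 + 2
9 = 4 × 2 + 1
2 = 2 × 1 + 0
Continued fraction: [5; 1, 4, 4, 2]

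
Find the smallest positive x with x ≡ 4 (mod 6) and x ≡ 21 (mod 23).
136

Using Chinese Remainder Theorem:
M = 6 × 23 = 138
M1 = 23, M2 = 6
y1 = 23^(-1) mod 6 = 5
y2 = 6^(-1) mod 23 = 4
x = (4×23×5 + 21×6×4) mod 138 = 136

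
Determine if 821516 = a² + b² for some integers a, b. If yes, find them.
Not possible

Factorization: 821516 = 2^2 × 59^3
By Fermat: n is sum of two squares iff every prime p ≡ 3 (mod 4) appears to even power.
Prime(s) ≡ 3 (mod 4) with odd exponent: [(59, 3)]
Therefore 821516 cannot be expressed as a² + b².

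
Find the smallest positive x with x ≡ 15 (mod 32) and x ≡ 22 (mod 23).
367

Using Chinese Remainder Theorem:
M = 32 × 23 = 736
M1 = 23, M2 = 32
y1 = 23^(-1) mod 32 = 7
y2 = 32^(-1) mod 23 = 18
x = (15×23×7 + 22×32×18) mod 736 = 367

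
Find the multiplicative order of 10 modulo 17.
16

17 is prime, so ord(10) divides φ(17) = 16.
Divisors of 16: 1, 2, 4, 8, 16.
Repeated squaring: 10^1 ≡ 10, 10^2 ≡ 15, 10^4 ≡ 4, 10^8 ≡ 16, 10^16 ≡ 1 (mod 17).
Test 10^d mod 17 for each divisor d in increasing order:
10^1 ≡ 10
10^2 ≡ 15
10^4 ≡ 4
10^8 ≡ 16
10^16 ≡ 1  ← first divisor giving 1
The order is 16.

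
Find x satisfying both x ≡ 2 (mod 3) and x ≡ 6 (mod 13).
32

Using Chinese Remainder Theorem:
M = 3 × 13 = 39
M1 = 13, M2 = 3
y1 = 13^(-1) mod 3 = 1
y2 = 3^(-1) mod 13 = 9
x = (2×13×1 + 6×3×9) mod 39 = 32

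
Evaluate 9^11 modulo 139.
107

Repeated squaring. Binary of 11 = 1011.
9^1 ≡ 9 (mod 139); 9^2 ≡ 81 (mod 139); 9^4 ≡ 28 (mod 139); 9^8 ≡ 89 (mod 139)
9^11 = 9^1 × 9^2 × 9^8 ≡ 107 (mod 139)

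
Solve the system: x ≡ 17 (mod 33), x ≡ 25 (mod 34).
875

Using Chinese Remainder Theorem:
M = 33 × 34 = 1122
M1 = 34, M2 = 33
y1 = 34^(-1) mod 33 = 1
y2 = 33^(-1) mod 34 = 33
x = (17×34×1 + 25×33×33) mod 1122 = 875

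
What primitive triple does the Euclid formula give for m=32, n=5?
(999, 320, 1049)

Euclid's formula: a = m² - n², b = 2mn, c = m² + n²
m = 32, n = 5
a = 32² - 5² = 1024 - 25 = 999
b = 2 × 32 × 5 = 320
c = 32² + 5² = 1024 + 25 = 1049
Verification: 999² + 320² = 998001 + 102400 = 1100401 = 1049² ✓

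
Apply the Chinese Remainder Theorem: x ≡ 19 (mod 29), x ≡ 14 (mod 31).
541

Using Chinese Remainder Theorem:
M = 29 × 31 = 899
M1 = 31, M2 = 29
y1 = 31^(-1) mod 29 = 15
y2 = 29^(-1) mod 31 = 15
x = (19×31×15 + 14×29×15) mod 899 = 541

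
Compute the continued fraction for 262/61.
[4; 3, 2, 1, 1, 3]

Euclidean algorithm steps:
262 = 4 × 61 + 18
61 = 3 × 18 + 7
18 = 2 × 7 + 4
7 = 1 × 4 + 3
4 = 1 × 3 + 1
3 = 3 × 1 + 0
Continued fraction: [4; 3, 2, 1, 1, 3]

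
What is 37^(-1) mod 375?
223

gcd(37, 375) = 1, so the inverse exists.
Extended Euclidean algorithm on (375, 37):
375 = 10 × 37 + 5  ⟹  5 = (1)·375 + (-10)·37
37 = 7 × 5 + 2  ⟹  2 = (-7)·375 + (71)·37
5 = 2 × 2 + 1  ⟹  1 = (15)·375 + (-152)·37
So (-152)·37 ≡ 1 (mod 375), i.e. 37^(-1) ≡ -152 ≡ 223 (mod 375).
Check: 37 × 223 = 8251 ≡ 1 (mod 375)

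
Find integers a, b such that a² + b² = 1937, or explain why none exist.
1² + 44² (a=1, b=44)

Factorization: 1937 = 13 × 149
By Fermat: n is sum of two squares iff every prime p ≡ 3 (mod 4) appears to even power.
All primes ≡ 3 (mod 4) appear to even power.
Search a = 0, 1, 2, … for 1937 - a² a perfect square: first hit at a = 1: 1937 - 1 = 1936 = 44².
1937 = 1² + 44² = 1 + 1936 ✓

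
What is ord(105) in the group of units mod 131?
65

131 is prime, so ord(105) divides φ(131) = 130.
Divisors of 130: 1, 2, 5, 10, 13, 26, 65, 130.
Repeated squaring: 105^1 ≡ 105, 105^2 ≡ 21, 105^4 ≡ 48, 105^8 ≡ 77, 105^16 ≡ 34, 105^32 ≡ 108, 105^64 ≡ 5, 105^128 ≡ 25 (mod 131).
Test 105^d mod 131 for each divisor d in increasing order:
105^1 ≡ 105
105^2 ≡ 21
105^5 = 105^4·105^1 ≡ 62
105^10 = 105^8·105^2 ≡ 45
105^13 = 105^8·105^4·105^1 ≡ 58
105^26 = 105^16·105^8·105^2 ≡ 89
105^65 = 105^64·105^1 ≡ 1  ← first divisor giving 1
The order is 65.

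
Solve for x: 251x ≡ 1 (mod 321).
188

gcd(251, 321) = 1, so the inverse exists.
Extended Euclidean algorithm on (321, 251):
321 = 1 × 251 + 70  ⟹  70 = (1)·321 + (-1)·251
251 = 3 × 70 + 41  ⟹  41 = (-3)·321 + (4)·251
70 = 1 × 41 + 29  ⟹  29 = (4)·321 + (-5)·251
41 = 1 × 29 + 12  ⟹  12 = (-7)·321 + (9)·251
29 = 2 × 12 + 5  ⟹  5 = (18)·321 + (-23)·251
12 = 2 × 5 + 2  ⟹  2 = (-43)·321 + (55)·251
5 = 2 × 2 + 1  ⟹  1 = (104)·321 + (-133)·251
So (-133)·251 ≡ 1 (mod 321), i.e. 251^(-1) ≡ -133 ≡ 188 (mod 321).
Check: 251 × 188 = 47188 ≡ 1 (mod 321)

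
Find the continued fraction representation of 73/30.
[2; 2, 3, 4]

Euclidean algorithm steps:
73 = 2 × 30 + 13
30 = 2 × 13 + 4
13 = 3 × 4 + 1
4 = 4 × 1 + 0
Continued fraction: [2; 2, 3, 4]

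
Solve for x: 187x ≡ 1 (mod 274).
211

gcd(187, 274) = 1, so the inverse exists.
Extended Euclidean algorithm on (274, 187):
274 = 1 × 187 + 87  ⟹  87 = (1)·274 + (-1)·187
187 = 2 × 87 + 13  ⟹  13 = (-2)·274 + (3)·187
87 = 6 × 13 + 9  ⟹  9 = (13)·274 + (-19)·187
13 = 1 × 9 + 4  ⟹  4 = (-15)·274 + (22)·187
9 = 2 × 4 + 1  ⟹  1 = (43)·274 + (-63)·187
So (-63)·187 ≡ 1 (mod 274), i.e. 187^(-1) ≡ -63 ≡ 211 (mod 274).
Check: 187 × 211 = 39457 ≡ 1 (mod 274)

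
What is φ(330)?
80

330 = 2 × 3 × 5 × 11
φ(n) = n × ∏(1 - 1/p) for each prime p dividing n
φ(330) = 330 × (1 - 1/2) × (1 - 1/3) × (1 - 1/5) × (1 - 1/11) = 80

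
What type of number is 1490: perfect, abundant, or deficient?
deficient

Proper divisors of 1490: sum = 1 + 2 + 5 + 10 + 149 + 298 + 745 = 1210
Since 1210 < 1490, 1490 is deficient.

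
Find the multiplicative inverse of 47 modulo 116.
79

gcd(47, 116) = 1, so the inverse exists.
Extended Euclidean algorithm on (116, 47):
116 = 2 × 47 + 22  ⟹  22 = (1)·116 + (-2)·47
47 = 2 × 22 + 3  ⟹  3 = (-2)·116 + (5)·47
22 = 7 × 3 + 1  ⟹  1 = (15)·116 + (-37)·47
So (-37)·47 ≡ 1 (mod 116), i.e. 47^(-1) ≡ -37 ≡ 79 (mod 116).
Check: 47 × 79 = 3713 ≡ 1 (mod 116)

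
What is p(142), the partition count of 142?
18440293320

p(n) counts ways to write n as a sum of positive integers (order ignored).
Euler's pentagonal recurrence: p(k) = p(k-1) + p(k-2) - p(k-5) - p(k-7) + p(k-12) + p(k-15) - ... (offsets j(3j∓1)/2, signs ++--, p(0)=1, p(<0)=0).
DP table for k = 0..141: p(0)=1, p(1)=1, p(2)=2, p(3)=3, p(4)=5, p(5)=7, p(6)=11, p(7)=15, p(8)=22, p(9)=30, p(10)=42, p(11)=56, p(12)=77, p(13)=101, p(14)=135, p(15)=176, p(16)=231, p(17)=297, p(18)=385, p(19)=490, p(20)=627, p(21)=792, p(22)=1002, p(23)=1255, p(24)=1575, p(25)=1958, p(26)=2436, p(27)=3010, p(28)=3718, p(29)=4565, p(30)=5604, p(31)=6842, p(32)=8349, p(33)=10143, p(34)=12310, p(35)=14883, p(36)=17977, p(37)=21637, p(38)=26015, p(39)=31185, p(40)=37338, p(41)=44583, p(42)=53174, p(43)=63261, p(44)=75175, p(45)=89134, p(46)=105558, p(47)=124754, p(48)=147273, p(49)=173525, p(50)=204226, p(51)=239943, p(52)=281589, p(53)=329931, p(54)=386155, p(55)=451276, p(56)=526823, p(57)=614154, p(58)=715220, p(59)=831820, p(60)=966467, p(61)=1121505, p(62)=1300156, p(63)=1505499, p(64)=1741630, p(65)=2012558, p(66)=2323520, p(67)=2679689, p(68)=3087735, p(69)=3554345, p(70)=4087968, p(71)=4697205, p(72)=5392783, p(73)=6185689, p(74)=7089500, p(75)=8118264, p(76)=9289091, p(77)=10619863, p(78)=12132164, p(79)=13848650, p(80)=15796476, p(81)=18004327, p(82)=20506255, p(83)=23338469, p(84)=26543660, p(85)=30167357, p(86)=34262962, p(87)=38887673, p(88)=44108109, p(89)=49995925, p(90)=56634173, p(91)=64112359, p(92)=72533807, p(93)=82010177, p(94)=92669720, p(95)=104651419, p(96)=118114304, p(97)=133230930, p(98)=150198136, p(99)=169229875, p(100)=190569292, p(101)=214481126, p(102)=241265379, p(103)=271248950, p(104)=304801365, p(105)=342325709, p(106)=384276336, p(107)=431149389, p(108)=483502844, p(109)=541946240, p(110)=607163746, p(111)=679903203, p(112)=761002156, p(113)=851376628, p(114)=952050665, p(115)=1064144451, p(116)=1188908248, p(117)=1327710076, p(118)=1482074143, p(119)=1653668665, p(120)=1844349560, p(121)=2056148051, p(122)=2291320912, p(123)=2552338241, p(124)=2841940500, p(125)=3163127352, p(126)=3519222692, p(127)=3913864295, p(128)=4351078600, p(129)=4835271870, p(130)=5371315400, p(131)=5964539504, p(132)=6620830889, p(133)=7346629512, p(134)=8149040695, p(135)=9035836076, p(136)=10015581680, p(137)=11097645016, p(138)=12292341831, p(139)=13610949895, p(140)=15065878135, p(141)=16670689208.
Final step: p(142) = p(141) + p(140) - p(137) - p(135) + p(130) + p(127) - p(120) - p(116) + p(107) + p(102) - p(91) - p(85) + p(72) + p(65) - p(50) - p(42) + p(25) + p(16)
= 16670689208 + 15065878135 - 11097645016 - 9035836076 + 5371315400 + 3913864295 - 1844349560 - 1188908248 + 431149389 + 241265379 - 64112359 - 30167357 + 5392783 + 2012558 - 204226 - 53174 + 1958 + 231
= 18440293320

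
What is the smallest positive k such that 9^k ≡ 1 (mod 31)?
15

31 is prime, so ord(9) divides φ(31) = 30.
Divisors of 30: 1, 2, 3, 5, 6, 10, 15, 30.
Repeated squaring: 9^1 ≡ 9, 9^2 ≡ 19, 9^4 ≡ 20, 9^8 ≡ 28, 9^16 ≡ 9 (mod 31).
Test 9^d mod 31 for each divisor d in increasing order:
9^1 ≡ 9
9^2 ≡ 19
9^3 = 9^2·9^1 ≡ 16
9^5 = 9^4·9^1 ≡ 25
9^6 = 9^4·9^2 ≡ 8
9^10 = 9^8·9^2 ≡ 5
9^15 = 9^8·9^4·9^2·9^1 ≡ 1  ← first divisor giving 1
The order is 15.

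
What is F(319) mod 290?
31

Matrix identity: Q^n = [[F_(n+1), F_n], [F_n, F_(n-1)]] with Q = [[1,1],[1,0]].
n = 319 = 100111111₂. Square-and-multiply, entries mod 290:
Q^1 = [[1,1],[1,0]]
Q^2 = (Q^1)² = [[2,1],[1,1]]
Q^4 = (Q^2)² = [[5,3],[3,2]]
Q^9 = (Q^4)²·Q = [[55,34],[34,21]]
Q^19 = (Q^9)²·Q = [[95,121],[121,264]]
Q^39 = (Q^19)²·Q = [[115,176],[176,229]]
Q^79 = (Q^39)²·Q = [[55,121],[121,224]]
Q^159 = (Q^79)²·Q = [[95,266],[266,119]]
Q^319 = (Q^159)²·Q = [[115,31],[31,84]]
F_319 mod 290 = Q^319[0][1] = 31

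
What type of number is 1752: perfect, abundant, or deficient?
abundant

Proper divisors of 1752: sum = 1 + 2 + 3 + 4 + 6 + 8 + 12 + 24 + 73 + 146 + 219 + 292 + 438 + 584 + 876 = 2688
Since 2688 > 1752, 1752 is abundant.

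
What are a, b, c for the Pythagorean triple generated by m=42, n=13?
(1595, 1092, 1933)

Euclid's formula: a = m² - n², b = 2mn, c = m² + n²
m = 42, n = 13
a = 42² - 13² = 1764 - 169 = 1595
b = 2 × 42 × 13 = 1092
c = 42² + 13² = 1764 + 169 = 1933
Verification: 1595² + 1092² = 2544025 + 1192464 = 3736489 = 1933² ✓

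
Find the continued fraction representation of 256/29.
[8; 1, 4, 1, 4]

Euclidean algorithm steps:
256 = 8 × 29 + 24
29 = 1 × 24 + 5
24 = 4 × 5 + 4
5 = 1 × 4 + 1
4 = 4 × 1 + 0
Continued fraction: [8; 1, 4, 1, 4]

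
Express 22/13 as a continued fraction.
[1; 1, 2, 4]

Euclidean algorithm steps:
22 = 1 × 13 + 9
13 = 1 × 9 + 4
9 = 2 × 4 + 1
4 = 4 × 1 + 0
Continued fraction: [1; 1, 2, 4]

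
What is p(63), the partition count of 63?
1505499

p(n) counts ways to write n as a sum of positive integers (order ignored).
Euler's pentagonal recurrence: p(k) = p(k-1) + p(k-2) - p(k-5) - p(k-7) + p(k-12) + p(k-15) - ... (offsets j(3j∓1)/2, signs ++--, p(0)=1, p(<0)=0).
DP table for k = 0..62: p(0)=1, p(1)=1, p(2)=2, p(3)=3, p(4)=5, p(5)=7, p(6)=11, p(7)=15, p(8)=22, p(9)=30, p(10)=42, p(11)=56, p(12)=77, p(13)=101, p(14)=135, p(15)=176, p(16)=231, p(17)=297, p(18)=385, p(19)=490, p(20)=627, p(21)=792, p(22)=1002, p(23)=1255, p(24)=1575, p(25)=1958, p(26)=2436, p(27)=3010, p(28)=3718, p(29)=4565, p(30)=5604, p(31)=6842, p(32)=8349, p(33)=10143, p(34)=12310, p(35)=14883, p(36)=17977, p(37)=21637, p(38)=26015, p(39)=31185, p(40)=37338, p(41)=44583, p(42)=53174, p(43)=63261, p(44)=75175, p(45)=89134, p(46)=105558, p(47)=124754, p(48)=147273, p(49)=173525, p(50)=204226, p(51)=239943, p(52)=281589, p(53)=329931, p(54)=386155, p(55)=451276, p(56)=526823, p(57)=614154, p(58)=715220, p(59)=831820, p(60)=966467, p(61)=1121505, p(62)=1300156.
Final step: p(63) = p(62) + p(61) - p(58) - p(56) + p(51) + p(48) - p(41) - p(37) + p(28) + p(23) - p(12) - p(6)
= 1300156 + 1121505 - 715220 - 526823 + 239943 + 147273 - 44583 - 21637 + 3718 + 1255 - 77 - 11
= 1505499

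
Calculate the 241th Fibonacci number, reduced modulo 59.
34

Matrix identity: Q^n = [[F_(n+1), F_n], [F_n, F_(n-1)]] with Q = [[1,1],[1,0]].
n = 241 = 11110001₂. Square-and-multiply, entries mod 59:
Q^1 = [[1,1],[1,0]]
Q^3 = (Q^1)²·Q = [[3,2],[2,1]]
Q^7 = (Q^3)²·Q = [[21,13],[13,8]]
Q^15 = (Q^7)²·Q = [[43,20],[20,23]]
Q^30 = (Q^15)² = [[7,22],[22,44]]
Q^60 = (Q^30)² = [[2,1],[1,1]]
Q^120 = (Q^60)² = [[5,3],[3,2]]
Q^241 = (Q^120)²·Q = [[55,34],[34,21]]
F_241 mod 59 = Q^241[0][1] = 34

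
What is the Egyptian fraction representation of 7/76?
1/11 + 1/836

Greedy algorithm:
7/76: ceiling(76/7) = 11, use 1/11
1/836: ceiling(836/1) = 836, use 1/836
Result: 7/76 = 1/11 + 1/836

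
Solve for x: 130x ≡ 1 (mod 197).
147

gcd(130, 197) = 1, so the inverse exists.
Extended Euclidean algorithm on (197, 130):
197 = 1 × 130 + 67  ⟹  67 = (1)·197 + (-1)·130
130 = 1 × 67 + 63  ⟹  63 = (-1)·197 + (2)·130
67 = 1 × 63 + 4  ⟹  4 = (2)·197 + (-3)·130
63 = 15 × 4 + 3  ⟹  3 = (-31)·197 + (47)·130
4 = 1 × 3 + 1  ⟹  1 = (33)·197 + (-50)·130
So (-50)·130 ≡ 1 (mod 197), i.e. 130^(-1) ≡ -50 ≡ 147 (mod 197).
Check: 130 × 147 = 19110 ≡ 1 (mod 197)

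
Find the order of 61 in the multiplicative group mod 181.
36

181 is prime, so ord(61) divides φ(181) = 180.
Divisors of 180: 1, 2, 3, 4, 5, 6, 9, 10, 12, 15, 18, 20, 30, 36, 45, 60, 90, 180.
Repeated squaring: 61^1 ≡ 61, 61^2 ≡ 101, 61^4 ≡ 65, 61^8 ≡ 62, 61^16 ≡ 43, 61^32 ≡ 39, 61^64 ≡ 73, 61^128 ≡ 80 (mod 181).
Test 61^d mod 181 for each divisor d in increasing order:
61^1 ≡ 61
61^2 ≡ 101
61^3 = 61^2·61^1 ≡ 7
61^4 ≡ 65
61^5 = 61^4·61^1 ≡ 164
61^6 = 61^4·61^2 ≡ 49
61^9 = 61^8·61^1 ≡ 162
61^10 = 61^8·61^2 ≡ 108
61^12 = 61^8·61^4 ≡ 48
61^15 = 61^8·61^4·61^2·61^1 ≡ 155
61^18 = 61^16·61^2 ≡ 180
61^20 = 61^16·61^4 ≡ 80
61^30 = 61^16·61^8·61^4·61^2 ≡ 133
61^36 = 61^32·61^4 ≡ 1  ← first divisor giving 1
The order is 36.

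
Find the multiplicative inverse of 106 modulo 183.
19

gcd(106, 183) = 1, so the inverse exists.
Extended Euclidean algorithm on (183, 106):
183 = 1 × 106 + 77  ⟹  77 = (1)·183 + (-1)·106
106 = 1 × 77 + 29  ⟹  29 = (-1)·183 + (2)·106
77 = 2 × 29 + 19  ⟹  19 = (3)·183 + (-5)·106
29 = 1 × 19 + 10  ⟹  10 = (-4)·183 + (7)·106
19 = 1 × 10 + 9  ⟹  9 = (7)·183 + (-12)·106
10 = 1 × 9 + 1  ⟹  1 = (-11)·183 + (19)·106
So (19)·106 ≡ 1 (mod 183), i.e. 106^(-1) ≡ 19 (mod 183).
Check: 106 × 19 = 2014 ≡ 1 (mod 183)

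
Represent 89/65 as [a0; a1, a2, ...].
[1; 2, 1, 2, 2, 3]

Euclidean algorithm steps:
89 = 1 × 65 + 24
65 = 2 × 24 + 17
24 = 1 × 17 + 7
17 = 2 × 7 + 3
7 = 2 × 3 + 1
3 = 3 × 1 + 0
Continued fraction: [1; 2, 1, 2, 2, 3]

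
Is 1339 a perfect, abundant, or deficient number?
deficient

Proper divisors of 1339: sum = 1 + 13 + 103 = 117
Since 117 < 1339, 1339 is deficient.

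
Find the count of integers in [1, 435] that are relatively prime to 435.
224

435 = 3 × 5 × 29
φ(n) = n × ∏(1 - 1/p) for each prime p dividing n
φ(435) = 435 × (1 - 1/3) × (1 - 1/5) × (1 - 1/29) = 224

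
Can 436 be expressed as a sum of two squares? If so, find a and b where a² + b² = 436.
6² + 20² (a=6, b=20)

Factorization: 436 = 2^2 × 109
By Fermat: n is sum of two squares iff every prime p ≡ 3 (mod 4) appears to even power.
All primes ≡ 3 (mod 4) appear to even power.
Search a = 0, 1, 2, … for 436 - a² a perfect square: first hit at a = 6: 436 - 36 = 400 = 20².
436 = 6² + 20² = 36 + 400 ✓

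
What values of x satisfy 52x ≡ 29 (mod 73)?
x ≡ 16 (mod 73)

gcd(52, 73) = 1, which divides 29, so solutions exist.
Find 52^(-1) mod 73 by the extended Euclidean algorithm:
73 = 1 × 52 + 21  ⟹  21 = (1)·73 + (-1)·52
52 = 2 × 21 + 10  ⟹  10 = (-2)·73 + (3)·52
21 = 2 × 10 + 1  ⟹  1 = (5)·73 + (-7)·52
So (-7)·52 ≡ 1 (mod 73), i.e. 52^(-1) ≡ -7 ≡ 66 (mod 73).
x ≡ 66 × 29 = 1914 ≡ 16 (mod 73).
Check: 52 × 16 = 832 ≡ 29 (mod 73).
Unique solution: x ≡ 16 (mod 73)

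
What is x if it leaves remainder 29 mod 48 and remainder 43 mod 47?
701

Using Chinese Remainder Theorem:
M = 48 × 47 = 2256
M1 = 47, M2 = 48
y1 = 47^(-1) mod 48 = 47
y2 = 48^(-1) mod 47 = 1
x = (29×47×47 + 43×48×1) mod 2256 = 701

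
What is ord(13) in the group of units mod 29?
14

29 is prime, so ord(13) divides φ(29) = 28.
Divisors of 28: 1, 2, 4, 7, 14, 28.
Repeated squaring: 13^1 ≡ 13, 13^2 ≡ 24, 13^4 ≡ 25, 13^8 ≡ 16, 13^16 ≡ 24 (mod 29).
Test 13^d mod 29 for each divisor d in increasing order:
13^1 ≡ 13
13^2 ≡ 24
13^4 ≡ 25
13^7 = 13^4·13^2·13^1 ≡ 28
13^14 = 13^8·13^4·13^2 ≡ 1  ← first divisor giving 1
The order is 14.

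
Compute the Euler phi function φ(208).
96

208 = 2^4 × 13
φ(n) = n × ∏(1 - 1/p) for each prime p dividing n
φ(208) = 208 × (1 - 1/2) × (1 - 1/13) = 96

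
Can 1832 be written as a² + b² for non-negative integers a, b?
26² + 34² (a=26, b=34)

Factorization: 1832 = 2^3 × 229
By Fermat: n is sum of two squares iff every prime p ≡ 3 (mod 4) appears to even power.
All primes ≡ 3 (mod 4) appear to even power.
Search a = 0, 1, 2, … for 1832 - a² a perfect square: first hit at a = 26: 1832 - 676 = 1156 = 34².
1832 = 26² + 34² = 676 + 1156 ✓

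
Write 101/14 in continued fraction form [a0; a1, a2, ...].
[7; 4, 1, 2]

Euclidean algorithm steps:
101 = 7 × 14 + 3
14 = 4 × 3 + 2
3 = 1 × 2 + 1
2 = 2 × 1 + 0
Continued fraction: [7; 4, 1, 2]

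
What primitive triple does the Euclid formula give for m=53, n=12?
(2665, 1272, 2953)

Euclid's formula: a = m² - n², b = 2mn, c = m² + n²
m = 53, n = 12
a = 53² - 12² = 2809 - 144 = 2665
b = 2 × 53 × 12 = 1272
c = 53² + 12² = 2809 + 144 = 2953
Verification: 2665² + 1272² = 7102225 + 1617984 = 8720209 = 2953² ✓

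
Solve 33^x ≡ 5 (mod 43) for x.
13

Baby-step giant-step with step n = ⌈√43⌉ = 7.
Baby steps 33^j mod 43 (j:value) for j=0..6: 0:1, 1:33, 2:14, 3:32, 4:24, 5:18, 6:35.
Giant-step multiplier: 33^(-7) ≡ 33^(42-7) = 33^35 ≡ 7 (mod 43).
Giant steps γ_i = 5·7^i mod 43: γ_0=5, γ_1=35 (in table at j=6).
x = i·n + j = 1·7 + 6 = 13.
Check: 33^13 ≡ 5 (mod 43).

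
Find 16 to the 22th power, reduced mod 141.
97

Repeated squaring. Binary of 22 = 10110.
16^1 ≡ 16 (mod 141); 16^2 ≡ 115 (mod 141); 16^4 ≡ 112 (mod 141); 16^8 ≡ 136 (mod 141); 16^16 ≡ 25 (mod 141)
16^22 = 16^2 × 16^4 × 16^16 ≡ 97 (mod 141)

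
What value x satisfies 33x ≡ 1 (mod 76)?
53

gcd(33, 76) = 1, so the inverse exists.
Extended Euclidean algorithm on (76, 33):
76 = 2 × 33 + 10  ⟹  10 = (1)·76 + (-2)·33
33 = 3 × 10 + 3  ⟹  3 = (-3)·76 + (7)·33
10 = 3 × 3 + 1  ⟹  1 = (10)·76 + (-23)·33
So (-23)·33 ≡ 1 (mod 76), i.e. 33^(-1) ≡ -23 ≡ 53 (mod 76).
Check: 33 × 53 = 1749 ≡ 1 (mod 76)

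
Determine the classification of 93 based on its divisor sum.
deficient

Proper divisors of 93: sum = 1 + 3 + 31 = 35
Since 35 < 93, 93 is deficient.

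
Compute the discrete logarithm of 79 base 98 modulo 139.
114

Baby-step giant-step with step n = ⌈√139⌉ = 12.
Baby steps 98^j mod 139 (j:value) for j=0..11: 0:1, 1:98, 2:13, 3:23, 4:30, 5:21, 6:112, 7:134, 8:66, 9:74, 10:24, 11:128.
Giant-step multiplier: 98^(-12) ≡ 98^(138-12) = 98^126 ≡ 45 (mod 139).
Giant steps γ_i = 79·45^i mod 139: γ_0=79, γ_1=80, γ_2=125, γ_3=65, γ_4=6, γ_5=131, γ_6=57, γ_7=63, γ_8=55, γ_9=112 (in table at j=6).
x = i·n + j = 9·12 + 6 = 114.
Check: 98^114 ≡ 79 (mod 139).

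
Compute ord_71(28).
70

71 is prime, so ord(28) divides φ(71) = 70.
Divisors of 70: 1, 2, 5, 7, 10, 14, 35, 70.
Repeated squaring: 28^1 ≡ 28, 28^2 ≡ 3, 28^4 ≡ 9, 28^8 ≡ 10, 28^16 ≡ 29, 28^32 ≡ 60, 28^64 ≡ 50 (mod 71).
Test 28^d mod 71 for each divisor d in increasing order:
28^1 ≡ 28
28^2 ≡ 3
28^5 = 28^4·28^1 ≡ 39
28^7 = 28^4·28^2·28^1 ≡ 46
28^10 = 28^8·28^2 ≡ 30
28^14 = 28^8·28^4·28^2 ≡ 57
28^35 = 28^32·28^2·28^1 ≡ 70
28^70 = 28^64·28^4·28^2 ≡ 1  ← first divisor giving 1
The order is 70.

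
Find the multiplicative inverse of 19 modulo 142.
15

gcd(19, 142) = 1, so the inverse exists.
Extended Euclidean algorithm on (142, 19):
142 = 7 × 19 + 9  ⟹  9 = (1)·142 + (-7)·19
19 = 2 × 9 + 1  ⟹  1 = (-2)·142 + (15)·19
So (15)·19 ≡ 1 (mod 142), i.e. 19^(-1) ≡ 15 (mod 142).
Check: 19 × 15 = 285 ≡ 1 (mod 142)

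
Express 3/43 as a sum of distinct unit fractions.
1/15 + 1/323 + 1/208335

Greedy algorithm:
3/43: ceiling(43/3) = 15, use 1/15
2/645: ceiling(645/2) = 323, use 1/323
1/208335: ceiling(208335/1) = 208335, use 1/208335
Result: 3/43 = 1/15 + 1/323 + 1/208335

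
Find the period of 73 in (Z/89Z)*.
22

89 is prime, so ord(73) divides φ(89) = 88.
Divisors of 88: 1, 2, 4, 8, 11, 22, 44, 88.
Repeated squaring: 73^1 ≡ 73, 73^2 ≡ 78, 73^4 ≡ 32, 73^8 ≡ 45, 73^16 ≡ 67, 73^32 ≡ 39, 73^64 ≡ 8 (mod 89).
Test 73^d mod 89 for each divisor d in increasing order:
73^1 ≡ 73
73^2 ≡ 78
73^4 ≡ 32
73^8 ≡ 45
73^11 = 73^8·73^2·73^1 ≡ 88
73^22 = 73^16·73^4·73^2 ≡ 1  ← first divisor giving 1
The order is 22.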